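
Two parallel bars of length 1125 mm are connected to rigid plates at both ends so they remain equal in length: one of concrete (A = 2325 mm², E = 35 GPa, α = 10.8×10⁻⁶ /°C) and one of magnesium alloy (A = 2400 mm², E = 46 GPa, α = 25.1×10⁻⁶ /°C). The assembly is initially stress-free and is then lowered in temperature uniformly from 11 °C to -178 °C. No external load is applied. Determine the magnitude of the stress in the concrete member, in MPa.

σ ≈ 54.5 MPa (compressive)

Both members must finish at the same length. With the larger α, the magnesium alloy tends to over-contract; the plates restrain it, putting the magnesium alloy in tension and the concrete in compression. With no external load the two internal forces are equal and opposite, magnitude P.
Compatibility of the two members (thermal + elastic change equal): (α₁ − α₂)ΔT = P·[1/(A₁E₁) + 1/(A₂E₂)].
|α₁ − α₂|·ΔT = 14.3×10⁻⁶ × 189 = 0.002703.
1/(A₁E₁) + 1/(A₂E₂) = 1/(2325×35×10³) + 1/(2400×46×10³) = 2.135×10⁻⁸ N⁻¹.
P = 0.002703 / 2.135×10⁻⁸ = 126600 N = 126.6 kN.
σ_{concrete} = P/A₁ = 126600/2325 = 54.46 MPa, compressive.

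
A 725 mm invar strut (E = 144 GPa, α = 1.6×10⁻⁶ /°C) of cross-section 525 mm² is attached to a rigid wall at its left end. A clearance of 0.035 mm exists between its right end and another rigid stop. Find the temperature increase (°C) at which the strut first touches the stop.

ΔT ≈ 30.2 °C

Contact occurs when the free expansion equals the gap: αΔT L = 0.035 mm.
So ΔT = g/(αL) = 0.035/(1.6×10⁻⁶ × 725) = 30.17 °C.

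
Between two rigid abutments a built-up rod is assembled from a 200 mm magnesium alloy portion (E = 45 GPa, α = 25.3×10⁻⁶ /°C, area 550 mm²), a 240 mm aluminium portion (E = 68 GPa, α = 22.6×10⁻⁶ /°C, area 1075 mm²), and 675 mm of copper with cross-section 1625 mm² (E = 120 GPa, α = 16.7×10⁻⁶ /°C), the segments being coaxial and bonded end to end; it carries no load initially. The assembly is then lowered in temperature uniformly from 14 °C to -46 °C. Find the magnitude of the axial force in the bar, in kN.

P ≈ 88.1 kN (tensile)

With the walls removed the bar would change length by δ_free = Σ αᵢΔT Lᵢ = 25.3×10⁻⁶×60×200 + 22.6×10⁻⁶×60×240 + 16.7×10⁻⁶×60×675 = 1.305 mm.
Since the ends are fixed, an axial force P builds up, equal in every segment, with P · Σ Lᵢ/(AᵢEᵢ) = δ_free.
The series flexibility is Σ Lᵢ/(AᵢEᵢ) = 200/(550×45×10³) + 240/(1075×68×10³) + 675/(1625×120×10³) = 1.483×10⁻⁵ mm/N.
So P = 1.305 / 1.483×10⁻⁵ = 88.05 kN, tensile.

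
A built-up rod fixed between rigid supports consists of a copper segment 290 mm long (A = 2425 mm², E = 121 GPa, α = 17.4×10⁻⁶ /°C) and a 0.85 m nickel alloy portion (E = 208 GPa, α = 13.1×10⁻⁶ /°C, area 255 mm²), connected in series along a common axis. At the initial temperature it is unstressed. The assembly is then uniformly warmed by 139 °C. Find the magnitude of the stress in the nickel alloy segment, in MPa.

If the supports were absent, the total length change would be Σ αᵢΔT Lᵢ = 17.4×10⁻⁶×139×290 + 13.1×10⁻⁶×139×850 = 2.249 mm.
The walls prevent any net length change, so an axial force P (same in every segment) develops. Compatibility: P · Σ Lᵢ/(AᵢEᵢ) = δ_free.
The series flexibility is Σ Lᵢ/(AᵢEᵢ) = 290/(2425×121×10³) + 850/(255×208×10³) = 1.701×10⁻⁵ mm/N.
Hence P = δ_free / Σ(L/AE) = 2.249/1.701×10⁻⁵ = 132.2 kN (compressive).
σ_{nickel alloy} = P / A = 132200 / 255 = 518.4 MPa.

σ ≈ 518 MPa (compressive)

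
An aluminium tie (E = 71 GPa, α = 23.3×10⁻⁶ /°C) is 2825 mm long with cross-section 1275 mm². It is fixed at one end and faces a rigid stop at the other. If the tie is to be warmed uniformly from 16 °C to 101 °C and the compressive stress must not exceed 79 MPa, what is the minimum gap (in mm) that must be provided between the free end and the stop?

With no wall the tie would lengthen by αΔT L = 23.3×10⁻⁶ × 85 × 2825 = 5.595 mm.
At the allowable stress the elastic shortening the wall may impose is σL/E = 79 × 2825 / (71×10³) = 3.143 mm.
So the gap has to take up the difference, g_min = δ_free − σL/E = 5.595 − 3.143 = 2.452 mm.

g ≈ 2.45 mm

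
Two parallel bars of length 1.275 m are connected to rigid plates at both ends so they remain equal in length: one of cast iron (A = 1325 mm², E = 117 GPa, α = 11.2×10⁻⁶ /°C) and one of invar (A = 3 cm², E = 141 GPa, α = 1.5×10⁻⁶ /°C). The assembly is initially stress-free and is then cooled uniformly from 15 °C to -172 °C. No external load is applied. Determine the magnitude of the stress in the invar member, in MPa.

σ ≈ 201 MPa (compressive)

Equilibrium of a rigid end plate with no external load gives equal and opposite internal forces ±P in the two members. Since α_{cast iron} > α_{invar}, cooling drives the cast iron into tension and the invar into compression.
Setting the final lengths equal and cancelling L: (α₁ − α₂)ΔT = P/(A₁E₁) + P/(A₂E₂).
|α₁ − α₂|·ΔT = 9.7×10⁻⁶ × 187 = 0.001814.
1/(A₁E₁) + 1/(A₂E₂) = 1/(1325×117×10³) + 1/(300×141×10³) = 3.009×10⁻⁸ N⁻¹.
So P = 0.001814 / 3.009×10⁻⁸ = 60.28 kN.
σ_{invar} = P/A₂ = 60280/300 = 200.9 MPa, compressive.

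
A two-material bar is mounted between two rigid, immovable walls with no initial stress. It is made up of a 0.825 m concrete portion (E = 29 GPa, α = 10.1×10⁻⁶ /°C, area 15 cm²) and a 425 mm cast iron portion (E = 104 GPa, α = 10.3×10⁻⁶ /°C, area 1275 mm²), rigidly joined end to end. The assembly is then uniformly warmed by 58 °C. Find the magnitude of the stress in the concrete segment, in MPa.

With the walls removed the bar would change length by δ_free = Σ αᵢΔT Lᵢ = 10.1×10⁻⁶×58×825 + 10.3×10⁻⁶×58×425 = 0.7372 mm.
The rigid supports impose zero overall length change; the single axial force P common to all segments must satisfy P Σ Lᵢ/(AᵢEᵢ) = δ_free.
The series flexibility is Σ Lᵢ/(AᵢEᵢ) = 825/(1500×29×10³) + 425/(1275×104×10³) = 2.217×10⁻⁵ mm/N.
P = 0.7372 / 2.217×10⁻⁵ = 33250 N = 33.25 kN, compressive.
σ_{concrete} = P / A = 33250 / 1500 = 22.17 MPa.

σ ≈ 22.2 MPa (compressive)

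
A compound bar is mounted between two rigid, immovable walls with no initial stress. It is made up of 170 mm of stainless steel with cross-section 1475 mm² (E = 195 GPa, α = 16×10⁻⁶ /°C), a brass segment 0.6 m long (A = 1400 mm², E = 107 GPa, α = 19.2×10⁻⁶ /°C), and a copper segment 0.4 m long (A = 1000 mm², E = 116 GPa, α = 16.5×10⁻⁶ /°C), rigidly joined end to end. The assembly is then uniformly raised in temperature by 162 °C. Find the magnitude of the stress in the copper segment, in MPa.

Free thermal expansion of the whole bar: Σ αᵢΔT Lᵢ = 16×10⁻⁶×162×170 + 19.2×10⁻⁶×162×600 + 16.5×10⁻⁶×162×400 = 3.376 mm.
The rigid supports impose zero overall length change; the single axial force P common to all segments must satisfy P Σ Lᵢ/(AᵢEᵢ) = δ_free.
The series flexibility is Σ Lᵢ/(AᵢEᵢ) = 170/(1475×195×10³) + 600/(1400×107×10³) + 400/(1000×116×10³) = 8.045×10⁻⁶ mm/N.
Hence P = δ_free / Σ(L/AE) = 3.376/8.045×10⁻⁶ = 419.7 kN (compressive).
σ_{copper} = P / A = 419700 / 1000 = 419.7 MPa.

σ ≈ 420 MPa (compressive)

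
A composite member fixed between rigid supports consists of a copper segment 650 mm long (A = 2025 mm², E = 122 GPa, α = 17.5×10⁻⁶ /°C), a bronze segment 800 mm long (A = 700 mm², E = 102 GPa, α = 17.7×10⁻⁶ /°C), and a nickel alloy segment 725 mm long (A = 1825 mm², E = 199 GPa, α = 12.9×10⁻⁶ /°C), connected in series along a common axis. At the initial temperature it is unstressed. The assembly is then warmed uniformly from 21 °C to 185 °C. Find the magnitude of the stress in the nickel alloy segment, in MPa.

Free thermal expansion of the whole bar: Σ αᵢΔT Lᵢ = 17.5×10⁻⁶×164×650 + 17.7×10⁻⁶×164×800 + 12.9×10⁻⁶×164×725 = 5.722 mm.
Since the ends are fixed, an axial force P builds up, equal in every segment, with P · Σ Lᵢ/(AᵢEᵢ) = δ_free.
Σ Lᵢ/(AᵢEᵢ) = 650/(2025×122×10³) + 800/(700×102×10³) + 725/(1825×199×10³) = 1.583×10⁻⁵ mm/N.
Hence P = δ_free / Σ(L/AE) = 5.722/1.583×10⁻⁵ = 361.4 kN (compressive).
σ_{nickel alloy} = P / A = 361400 / 1825 = 198 MPa.

σ ≈ 198 MPa (compressive)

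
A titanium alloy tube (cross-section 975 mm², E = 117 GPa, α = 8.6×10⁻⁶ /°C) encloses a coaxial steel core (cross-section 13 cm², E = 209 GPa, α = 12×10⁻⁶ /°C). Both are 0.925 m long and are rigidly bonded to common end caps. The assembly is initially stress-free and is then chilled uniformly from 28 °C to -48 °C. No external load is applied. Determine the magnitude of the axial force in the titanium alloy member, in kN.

P ≈ 20.8 kN (compressive in the titanium alloy)

Equilibrium of a rigid end plate with no external load gives equal and opposite internal forces ±P in the two members. Since α_{steel} > α_{titanium alloy}, cooling drives the steel into tension and the titanium alloy into compression.
Setting the final lengths equal and cancelling L: (α₁ − α₂)ΔT = P/(A₁E₁) + P/(A₂E₂).
|α₁ − α₂|·ΔT = 3.4×10⁻⁶ × 76 = 0.0002584.
1/(A₁E₁) + 1/(A₂E₂) = 1/(975×117×10³) + 1/(1300×209×10³) = 1.245×10⁻⁸ N⁻¹.
P = 0.0002584 / 1.245×10⁻⁸ = 20760 N = 20.76 kN.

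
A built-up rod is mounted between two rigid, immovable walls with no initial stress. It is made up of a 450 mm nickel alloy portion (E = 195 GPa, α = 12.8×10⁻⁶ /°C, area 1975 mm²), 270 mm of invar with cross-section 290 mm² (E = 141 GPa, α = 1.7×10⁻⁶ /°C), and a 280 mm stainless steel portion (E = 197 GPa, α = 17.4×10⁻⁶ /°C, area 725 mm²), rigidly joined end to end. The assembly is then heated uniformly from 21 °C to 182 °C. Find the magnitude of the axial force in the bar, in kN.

If the supports were absent, the total length change would be Σ αᵢΔT Lᵢ = 12.8×10⁻⁶×161×450 + 1.7×10⁻⁶×161×270 + 17.4×10⁻⁶×161×280 = 1.786 mm.
The rigid supports impose zero overall length change; the single axial force P common to all segments must satisfy P Σ Lᵢ/(AᵢEᵢ) = δ_free.
The series flexibility is Σ Lᵢ/(AᵢEᵢ) = 450/(1975×195×10³) + 270/(290×141×10³) + 280/(725×197×10³) = 9.732×10⁻⁶ mm/N.
Hence P = δ_free / Σ(L/AE) = 1.786/9.732×10⁻⁶ = 183.5 kN (compressive).

P ≈ 183 kN (compressive)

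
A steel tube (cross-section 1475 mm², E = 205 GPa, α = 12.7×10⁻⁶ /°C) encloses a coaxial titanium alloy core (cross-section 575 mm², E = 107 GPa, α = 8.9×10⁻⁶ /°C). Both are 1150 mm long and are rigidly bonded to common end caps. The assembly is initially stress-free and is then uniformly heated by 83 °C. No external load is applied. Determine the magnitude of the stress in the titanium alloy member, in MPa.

σ ≈ 28 MPa (tensile)

Both members must finish at the same length. With the larger α, the steel tends to over-expand; the plates restrain it, putting the steel in compression and the titanium alloy in tension. With no external load the two internal forces are equal and opposite, magnitude P.
Setting the final lengths equal and cancelling L: (α₁ − α₂)ΔT = P/(A₁E₁) + P/(A₂E₂).
|α₁ − α₂|·ΔT = 3.8×10⁻⁶ × 83 = 0.0003154.
1/(A₁E₁) + 1/(A₂E₂) = 1/(1475×205×10³) + 1/(575×107×10³) = 1.956×10⁻⁸ N⁻¹.
So P = 0.0003154 / 1.956×10⁻⁸ = 16.12 kN.
σ_{titanium alloy} = P/A₂ = 16120/575 = 28.04 MPa, tensile.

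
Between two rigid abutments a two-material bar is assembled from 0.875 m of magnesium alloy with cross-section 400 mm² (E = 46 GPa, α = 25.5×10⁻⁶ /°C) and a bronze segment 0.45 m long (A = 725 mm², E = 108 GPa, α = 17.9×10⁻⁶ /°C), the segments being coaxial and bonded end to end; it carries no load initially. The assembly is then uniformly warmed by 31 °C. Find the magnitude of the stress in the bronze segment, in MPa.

If the supports were absent, the total length change would be Σ αᵢΔT Lᵢ = 25.5×10⁻⁶×31×875 + 17.9×10⁻⁶×31×450 = 0.9414 mm.
Since the ends are fixed, an axial force P builds up, equal in every segment, with P · Σ Lᵢ/(AᵢEᵢ) = δ_free.
The series flexibility is Σ Lᵢ/(AᵢEᵢ) = 875/(400×46×10³) + 450/(725×108×10³) = 5.33×10⁻⁵ mm/N.
So P = 0.9414 / 5.33×10⁻⁵ = 17.66 kN, compressive.
σ_{bronze} = P / A = 17660 / 725 = 24.36 MPa.

σ ≈ 24.4 MPa (compressive)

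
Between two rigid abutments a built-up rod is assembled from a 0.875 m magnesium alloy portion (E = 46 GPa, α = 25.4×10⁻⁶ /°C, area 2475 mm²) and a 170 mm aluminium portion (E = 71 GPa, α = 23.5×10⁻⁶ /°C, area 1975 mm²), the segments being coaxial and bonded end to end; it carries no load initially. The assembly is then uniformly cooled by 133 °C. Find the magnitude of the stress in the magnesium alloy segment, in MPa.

σ ≈ 158 MPa (tensile)

With the walls removed the bar would change length by δ_free = Σ αᵢΔT Lᵢ = 25.4×10⁻⁶×133×875 + 23.5×10⁻⁶×133×170 = 3.487 mm.
The rigid supports impose zero overall length change; the single axial force P common to all segments must satisfy P Σ Lᵢ/(AᵢEᵢ) = δ_free.
The series flexibility is Σ Lᵢ/(AᵢEᵢ) = 875/(2475×46×10³) + 170/(1975×71×10³) = 8.898×10⁻⁶ mm/N.
So P = 3.487 / 8.898×10⁻⁶ = 391.9 kN, tensile.
σ_{magnesium alloy} = P / A = 391900 / 2475 = 158.4 MPa.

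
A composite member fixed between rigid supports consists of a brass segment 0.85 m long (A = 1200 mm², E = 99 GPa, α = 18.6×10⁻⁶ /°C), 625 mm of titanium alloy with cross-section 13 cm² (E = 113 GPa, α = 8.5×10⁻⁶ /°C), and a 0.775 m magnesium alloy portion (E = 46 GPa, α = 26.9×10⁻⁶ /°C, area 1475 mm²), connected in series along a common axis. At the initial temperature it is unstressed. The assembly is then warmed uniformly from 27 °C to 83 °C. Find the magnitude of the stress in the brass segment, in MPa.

σ ≈ 85.8 MPa (compressive)

Free thermal expansion of the whole bar: Σ αᵢΔT Lᵢ = 18.6×10⁻⁶×56×850 + 8.5×10⁻⁶×56×625 + 26.9×10⁻⁶×56×775 = 2.35 mm.
The rigid supports impose zero overall length change; the single axial force P common to all segments must satisfy P Σ Lᵢ/(AᵢEᵢ) = δ_free.
The series flexibility is Σ Lᵢ/(AᵢEᵢ) = 850/(1200×99×10³) + 625/(1300×113×10³) + 775/(1475×46×10³) = 2.283×10⁻⁵ mm/N.
P = 2.35 / 2.283×10⁻⁵ = 102900 N = 102.9 kN, compressive.
σ_{brass} = P / A = 102900 / 1200 = 85.78 MPa.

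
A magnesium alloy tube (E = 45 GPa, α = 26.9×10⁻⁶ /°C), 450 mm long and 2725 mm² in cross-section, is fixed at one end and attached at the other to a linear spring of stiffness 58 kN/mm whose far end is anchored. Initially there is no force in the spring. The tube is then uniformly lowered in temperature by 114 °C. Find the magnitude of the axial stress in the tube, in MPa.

σ ≈ 24.2 MPa (tensile)

If the spring were absent the tube would shorten by αΔT L = 26.9×10⁻⁶ × 114 × 450 = 1.38 mm.
Let P be the tensile force in the spring. The tube extends elastically by PL/(AE) and the spring stretches by P/k; together these equal δ_free.
P [ L/(AE) + 1/k ] = δ_free → P [ 450/(2725×45×10³) + 1/(58×10³) ] = 1.38.
P = 1.38 / 2.091×10⁻⁵ = 65990 N.
σ = P/A = 65990/2725 = 24.22 MPa.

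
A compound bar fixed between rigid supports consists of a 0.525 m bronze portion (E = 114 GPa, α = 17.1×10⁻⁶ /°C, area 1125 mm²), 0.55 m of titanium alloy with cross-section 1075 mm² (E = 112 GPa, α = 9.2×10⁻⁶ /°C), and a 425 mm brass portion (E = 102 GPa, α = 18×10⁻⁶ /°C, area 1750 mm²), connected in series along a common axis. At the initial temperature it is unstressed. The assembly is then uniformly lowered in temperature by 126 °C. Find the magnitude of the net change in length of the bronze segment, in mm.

|ΔL| ≈ 0.118 mm

If the supports were absent, the total length change would be Σ αᵢΔT Lᵢ = 17.1×10⁻⁶×126×525 + 9.2×10⁻⁶×126×550 + 18×10⁻⁶×126×425 = 2.733 mm.
The walls prevent any net length change, so an axial force P (same in every segment) develops. Compatibility: P · Σ Lᵢ/(AᵢEᵢ) = δ_free.
The series flexibility is Σ Lᵢ/(AᵢEᵢ) = 525/(1125×114×10³) + 550/(1075×112×10³) + 425/(1750×102×10³) = 1.104×10⁻⁵ mm/N.
So P = 2.733 / 1.104×10⁻⁵ = 247.5 kN, tensile.
For the bronze segment, free thermal change = 17.1×10⁻⁶×126×525 = 1.131 mm and elastic change from P = 247500×525/(1125×114×10³) = 1.013 mm; these oppose, so the net change is 0.118 mm (segment shortens).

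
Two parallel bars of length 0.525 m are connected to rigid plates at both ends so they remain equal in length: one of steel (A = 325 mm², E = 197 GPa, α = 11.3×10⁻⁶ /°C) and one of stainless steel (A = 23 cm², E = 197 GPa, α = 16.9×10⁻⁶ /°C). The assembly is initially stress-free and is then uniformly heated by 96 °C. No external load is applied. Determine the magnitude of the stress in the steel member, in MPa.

σ ≈ 92.8 MPa (tensile)

The stainless steel has the larger α, so on heating it would change length more than the steel if both were free. The rigid plates force a common final length, so the stainless steel is put into compression and the steel into tension, with equal and opposite forces P (no external load).
Setting the final lengths equal and cancelling L: (α₁ − α₂)ΔT = P/(A₁E₁) + P/(A₂E₂).
|α₁ − α₂|·ΔT = 5.6×10⁻⁶ × 96 = 0.0005376.
1/(A₁E₁) + 1/(A₂E₂) = 1/(325×197×10³) + 1/(2300×197×10³) = 1.783×10⁻⁸ N⁻¹.
So P = 0.0005376 / 1.783×10⁻⁸ = 30.16 kN.
σ_{steel} = P/A₁ = 30160/325 = 92.79 MPa, tensile.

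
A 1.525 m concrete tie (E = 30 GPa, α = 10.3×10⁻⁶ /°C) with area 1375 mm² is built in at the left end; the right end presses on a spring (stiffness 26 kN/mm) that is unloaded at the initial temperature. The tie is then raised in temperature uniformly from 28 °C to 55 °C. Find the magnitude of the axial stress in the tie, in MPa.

Free thermal expansion: δ_free = αΔT L = 10.3×10⁻⁶ × 27 × 1525 = 0.4241 mm.
Let P be the compressive force at the spring. The tie shortens elastically by PL/(AE) and the spring compresses by P/k; together these equal δ_free.
So P = δ_free / [L/(AE) + 1/k] = 0.4241 / [ 1525/(1375×30×10³) + 1/(26×10³) ].
P = 0.4241 / 7.543×10⁻⁵ = 5622 N.
σ = P/A = 5622/1375 = 4.089 MPa.

σ ≈ 4.09 MPa (compressive)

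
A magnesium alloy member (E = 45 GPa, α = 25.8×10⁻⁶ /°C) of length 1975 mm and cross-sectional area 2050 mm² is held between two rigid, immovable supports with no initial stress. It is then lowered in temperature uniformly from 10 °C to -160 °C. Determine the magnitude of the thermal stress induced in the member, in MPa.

The supports are rigid, so the total axial strain is zero. The restrained thermal strain is ε = αΔT = 25.8×10⁻⁶ × 170 = 4386×10⁻⁶.
σ = EαΔT = 45×10³ × 25.8×10⁻⁶ × 170 = 197.4 MPa (tensile; the member is trying to contract).

σ ≈ 197 MPa (tensile)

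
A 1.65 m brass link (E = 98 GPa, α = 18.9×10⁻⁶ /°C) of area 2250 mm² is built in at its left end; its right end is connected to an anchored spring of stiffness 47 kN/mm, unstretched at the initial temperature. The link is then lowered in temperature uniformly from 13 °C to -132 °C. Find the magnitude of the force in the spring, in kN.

Free thermal contraction: δ_free = αΔT L = 18.9×10⁻⁶ × 145 × 1650 = 4.522 mm.
With a force P in the spring, the elastic change of the link is PL/(AE) and that of the spring is P/k; compatibility requires their sum to equal δ_free.
So P = δ_free / [L/(AE) + 1/k] = 4.522 / [ 1650/(2250×98×10³) + 1/(47×10³) ].
P = 4.522 / 2.876×10⁻⁵ = 157200 N.

P ≈ 157 kN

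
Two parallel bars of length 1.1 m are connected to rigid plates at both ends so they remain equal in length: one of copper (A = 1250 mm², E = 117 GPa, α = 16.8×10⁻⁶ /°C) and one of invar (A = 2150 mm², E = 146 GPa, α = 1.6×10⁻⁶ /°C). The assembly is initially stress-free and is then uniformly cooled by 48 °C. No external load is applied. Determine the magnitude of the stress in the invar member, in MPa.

Both members must finish at the same length. With the larger α, the copper tends to over-contract; the plates restrain it, putting the copper in tension and the invar in compression. With no external load the two internal forces are equal and opposite, magnitude P.
Setting the final lengths equal and cancelling L: (α₁ − α₂)ΔT = P/(A₁E₁) + P/(A₂E₂).
|α₁ − α₂|·ΔT = 15.2×10⁻⁶ × 48 = 0.0007296.
1/(A₁E₁) + 1/(A₂E₂) = 1/(1250×117×10³) + 1/(2150×146×10³) = 1.002×10⁻⁸ N⁻¹.
So P = 0.0007296 / 1.002×10⁻⁸ = 72.79 kN.
σ_{invar} = P/A₂ = 72790/2150 = 33.86 MPa, compressive.

σ ≈ 33.9 MPa (compressive)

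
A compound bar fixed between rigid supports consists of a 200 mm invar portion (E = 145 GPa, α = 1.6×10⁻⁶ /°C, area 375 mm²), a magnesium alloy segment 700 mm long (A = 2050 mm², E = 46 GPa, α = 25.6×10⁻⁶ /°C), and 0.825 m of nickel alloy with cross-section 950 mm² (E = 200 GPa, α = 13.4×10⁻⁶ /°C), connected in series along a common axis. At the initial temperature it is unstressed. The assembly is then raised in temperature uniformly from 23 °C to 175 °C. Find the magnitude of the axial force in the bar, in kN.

P ≈ 288 kN (compressive)

Free thermal expansion of the whole bar: Σ αᵢΔT Lᵢ = 1.6×10⁻⁶×152×200 + 25.6×10⁻⁶×152×700 + 13.4×10⁻⁶×152×825 = 4.453 mm.
The walls prevent any net length change, so an axial force P (same in every segment) develops. Compatibility: P · Σ Lᵢ/(AᵢEᵢ) = δ_free.
Σ Lᵢ/(AᵢEᵢ) = 200/(375×145×10³) + 700/(2050×46×10³) + 825/(950×200×10³) = 1.544×10⁻⁵ mm/N.
Hence P = δ_free / Σ(L/AE) = 4.453/1.544×10⁻⁵ = 288.3 kN (compressive).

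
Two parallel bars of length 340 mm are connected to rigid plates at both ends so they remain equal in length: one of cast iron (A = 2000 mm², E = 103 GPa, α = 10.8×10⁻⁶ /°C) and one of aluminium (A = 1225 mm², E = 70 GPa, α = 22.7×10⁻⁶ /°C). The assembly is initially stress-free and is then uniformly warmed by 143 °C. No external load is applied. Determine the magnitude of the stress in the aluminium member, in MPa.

σ ≈ 84.1 MPa (compressive)

Equilibrium of a rigid end plate with no external load gives equal and opposite internal forces ±P in the two members. Since α_{aluminium} > α_{cast iron}, heating drives the aluminium into compression and the cast iron into tension.
Setting the final lengths equal and cancelling L: (α₁ − α₂)ΔT = P/(A₁E₁) + P/(A₂E₂).
|α₁ − α₂|·ΔT = 11.9×10⁻⁶ × 143 = 0.001702.
1/(A₁E₁) + 1/(A₂E₂) = 1/(2000×103×10³) + 1/(1225×70×10³) = 1.652×10⁻⁸ N⁻¹.
So P = 0.001702 / 1.652×10⁻⁸ = 103 kN.
σ_{aluminium} = P/A₂ = 103000/1225 = 84.11 MPa, compressive.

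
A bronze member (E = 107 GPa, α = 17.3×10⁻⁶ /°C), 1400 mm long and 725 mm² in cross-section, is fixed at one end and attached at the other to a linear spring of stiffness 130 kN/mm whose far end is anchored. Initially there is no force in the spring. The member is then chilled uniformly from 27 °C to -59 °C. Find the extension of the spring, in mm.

δ ≈ 0.622 mm

If the spring were absent the member would shorten by αΔT L = 17.3×10⁻⁶ × 86 × 1400 = 2.083 mm.
With a force P in the spring, the elastic change of the member is PL/(AE) and that of the spring is P/k; compatibility requires their sum to equal δ_free.
So P = δ_free / [L/(AE) + 1/k] = 2.083 / [ 1400/(725×107×10³) + 1/(130×10³) ].
P = 2.083 / 2.574×10⁻⁵ = 80920 N.
Spring extension = P/k = 80920/(130×10³) = 0.6225 mm.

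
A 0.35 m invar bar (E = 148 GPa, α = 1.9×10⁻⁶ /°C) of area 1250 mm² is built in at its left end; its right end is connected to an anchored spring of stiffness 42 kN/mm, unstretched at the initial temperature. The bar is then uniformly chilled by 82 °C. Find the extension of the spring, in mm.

The unrestrained thermal change is αΔT L = 1.9×10⁻⁶ × 82 × 350 = 0.05453 mm.
Let P be the tensile force in the spring. The bar extends elastically by PL/(AE) and the spring stretches by P/k; together these equal δ_free.
P [ L/(AE) + 1/k ] = δ_free → P [ 350/(1250×148×10³) + 1/(42×10³) ] = 0.05453.
P = 0.05453 / 2.57×10⁻⁵ = 2122 N.
Spring extension = P/k = 2122/(42×10³) = 0.05052 mm.

δ ≈ 0.0505 mm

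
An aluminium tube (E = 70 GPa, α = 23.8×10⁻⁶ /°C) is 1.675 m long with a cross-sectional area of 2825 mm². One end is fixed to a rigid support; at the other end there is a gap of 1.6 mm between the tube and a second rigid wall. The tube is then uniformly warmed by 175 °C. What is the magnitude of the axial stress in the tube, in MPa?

σ ≈ 225 MPa (compressive)

Unrestrained expansion: δ_free = αΔT L = 23.8×10⁻⁶ × 175 × 1675 = 6.976 mm.
This exceeds the 1.6 mm gap, so the wall pushes back. The portion of expansion that must be recovered elastically is δ_free − gap = 6.976 − 1.6 = 5.376 mm.
That suppressed elongation corresponds to σ = E·Δ/L = 70×10³ × 5.376/1675 = 224.7 MPa.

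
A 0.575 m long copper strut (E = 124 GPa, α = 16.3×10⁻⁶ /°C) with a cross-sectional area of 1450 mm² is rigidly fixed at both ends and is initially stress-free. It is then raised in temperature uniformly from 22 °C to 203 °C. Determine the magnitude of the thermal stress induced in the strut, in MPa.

Because both ends are immovable the net strain is zero, and the suppressed thermal strain is αΔT = 16.3×10⁻⁶ × 181 = 2950.3×10⁻⁶.
The stress required to suppress this strain is σ = Eε = 124×10³ × 2950.3×10⁻⁶ = 365.8 MPa, compressive since the strut is trying to expand.

σ ≈ 366 MPa (compressive)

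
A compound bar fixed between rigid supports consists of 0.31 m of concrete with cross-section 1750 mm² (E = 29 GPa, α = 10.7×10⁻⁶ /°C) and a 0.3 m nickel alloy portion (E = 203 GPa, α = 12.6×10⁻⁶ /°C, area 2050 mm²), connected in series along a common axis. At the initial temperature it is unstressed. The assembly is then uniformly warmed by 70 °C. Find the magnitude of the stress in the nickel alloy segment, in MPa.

σ ≈ 35.5 MPa (compressive)

With the walls removed the bar would change length by δ_free = Σ αᵢΔT Lᵢ = 10.7×10⁻⁶×70×310 + 12.6×10⁻⁶×70×300 = 0.4968 mm.
Since the ends are fixed, an axial force P builds up, equal in every segment, with P · Σ Lᵢ/(AᵢEᵢ) = δ_free.
Σ Lᵢ/(AᵢEᵢ) = 310/(1750×29×10³) + 300/(2050×203×10³) = 6.829×10⁻⁶ mm/N.
P = 0.4968 / 6.829×10⁻⁶ = 72740 N = 72.74 kN, compressive.
σ_{nickel alloy} = P / A = 72740 / 2050 = 35.48 MPa.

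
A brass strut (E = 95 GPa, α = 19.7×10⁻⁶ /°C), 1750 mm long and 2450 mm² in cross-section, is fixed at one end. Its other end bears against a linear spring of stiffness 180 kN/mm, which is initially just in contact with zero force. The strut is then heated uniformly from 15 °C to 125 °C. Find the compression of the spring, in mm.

Free thermal expansion: δ_free = αΔT L = 19.7×10⁻⁶ × 110 × 1750 = 3.792 mm.
With a force P in the spring, the elastic change of the strut is PL/(AE) and that of the spring is P/k; compatibility requires their sum to equal δ_free.
P [ L/(AE) + 1/k ] = δ_free → P [ 1750/(2450×95×10³) + 1/(180×10³) ] = 3.792.
P = 3.792 / 1.307×10⁻⁵ = 290100 N.
Spring compression = P/k = 290100/(180×10³) = 1.611 mm.

δ ≈ 1.61 mm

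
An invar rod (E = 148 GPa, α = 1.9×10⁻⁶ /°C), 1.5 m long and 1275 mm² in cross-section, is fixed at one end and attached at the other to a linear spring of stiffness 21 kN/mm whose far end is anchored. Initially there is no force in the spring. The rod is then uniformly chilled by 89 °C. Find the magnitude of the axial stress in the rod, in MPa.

Free thermal contraction: δ_free = αΔT L = 1.9×10⁻⁶ × 89 × 1500 = 0.2536 mm.
With a force P in the spring, the elastic change of the rod is PL/(AE) and that of the spring is P/k; compatibility requires their sum to equal δ_free.
So P = δ_free / [L/(AE) + 1/k] = 0.2536 / [ 1500/(1275×148×10³) + 1/(21×10³) ].
P = 0.2536 / 5.557×10⁻⁵ = 4565 N.
σ = P/A = 4565/1275 = 3.58 MPa.

σ ≈ 3.58 MPa (tensile)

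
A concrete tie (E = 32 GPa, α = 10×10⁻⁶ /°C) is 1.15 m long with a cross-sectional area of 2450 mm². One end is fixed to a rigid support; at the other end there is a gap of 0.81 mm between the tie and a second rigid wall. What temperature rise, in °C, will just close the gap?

The gap closes when αΔT L = 0.81 mm, since the tie is still unstressed at that instant.
ΔT = 0.81 / (10×10⁻⁶ × 1150) = 70.43 °C.

ΔT ≈ 70.4 °C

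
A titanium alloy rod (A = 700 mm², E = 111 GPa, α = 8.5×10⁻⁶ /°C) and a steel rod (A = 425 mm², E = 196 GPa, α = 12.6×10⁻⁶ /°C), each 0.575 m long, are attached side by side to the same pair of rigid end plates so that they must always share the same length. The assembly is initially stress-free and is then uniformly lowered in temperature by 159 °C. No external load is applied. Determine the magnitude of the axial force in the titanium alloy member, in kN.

Equilibrium of a rigid end plate with no external load gives equal and opposite internal forces ±P in the two members. Since α_{steel} > α_{titanium alloy}, cooling drives the steel into tension and the titanium alloy into compression.
Compatibility of the two members (thermal + elastic change equal): (α₁ − α₂)ΔT = P·[1/(A₁E₁) + 1/(A₂E₂)].
|α₁ − α₂|·ΔT = 4.1×10⁻⁶ × 159 = 0.0006519.
1/(A₁E₁) + 1/(A₂E₂) = 1/(700×111×10³) + 1/(425×196×10³) = 2.487×10⁻⁸ N⁻¹.
P = 0.0006519 / 2.487×10⁻⁸ = 26210 N = 26.21 kN.

P ≈ 26.2 kN (compressive in the titanium alloy)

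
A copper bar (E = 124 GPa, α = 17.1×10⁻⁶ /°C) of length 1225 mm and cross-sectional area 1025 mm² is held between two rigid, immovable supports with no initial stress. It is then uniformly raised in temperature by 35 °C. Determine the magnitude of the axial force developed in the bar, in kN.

P ≈ 76.1 kN (compressive)

The ends cannot move, so σ = EαΔT = 124×10³ × 17.1×10⁻⁶ × 35 = 74.21 MPa.
P = AEαΔT = 1025 × 124×10³ × 17.1×10⁻⁶ × 35 = 76.07 kN (compressive).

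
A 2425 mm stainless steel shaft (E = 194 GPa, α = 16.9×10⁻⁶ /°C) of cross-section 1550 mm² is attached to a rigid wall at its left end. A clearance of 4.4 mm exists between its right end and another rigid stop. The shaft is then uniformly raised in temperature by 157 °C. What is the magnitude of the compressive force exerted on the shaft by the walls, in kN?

Free thermal elongation = αΔT L = 16.9×10⁻⁶ × 157 × 2425 = 6.434 mm.
The gap closes (δ_free > 4.4 mm) and the wall then resists a further 6.434 − 4.4 = 2.034 mm of expansion.
So σ = E(δ_free − g)/L = 194×10³ × 2.034/2425 = 162.7 MPa.
P = σA = 162.7 × 1550 = 252.2 kN.

P ≈ 252 kN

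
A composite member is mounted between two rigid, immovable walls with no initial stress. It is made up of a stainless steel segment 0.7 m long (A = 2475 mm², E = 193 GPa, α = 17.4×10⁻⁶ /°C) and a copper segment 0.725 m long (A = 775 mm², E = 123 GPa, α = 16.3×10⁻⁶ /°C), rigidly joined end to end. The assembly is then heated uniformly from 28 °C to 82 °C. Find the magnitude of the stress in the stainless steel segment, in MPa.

With the walls removed the bar would change length by δ_free = Σ αᵢΔT Lᵢ = 17.4×10⁻⁶×54×700 + 16.3×10⁻⁶×54×725 = 1.296 mm.
Since the ends are fixed, an axial force P builds up, equal in every segment, with P · Σ Lᵢ/(AᵢEᵢ) = δ_free.
The series flexibility is Σ Lᵢ/(AᵢEᵢ) = 700/(2475×193×10³) + 725/(775×123×10³) = 9.071×10⁻⁶ mm/N.
P = 1.296 / 9.071×10⁻⁶ = 142900 N = 142.9 kN, compressive.
σ_{stainless steel} = P / A = 142900 / 2475 = 57.72 MPa.

σ ≈ 57.7 MPa (compressive)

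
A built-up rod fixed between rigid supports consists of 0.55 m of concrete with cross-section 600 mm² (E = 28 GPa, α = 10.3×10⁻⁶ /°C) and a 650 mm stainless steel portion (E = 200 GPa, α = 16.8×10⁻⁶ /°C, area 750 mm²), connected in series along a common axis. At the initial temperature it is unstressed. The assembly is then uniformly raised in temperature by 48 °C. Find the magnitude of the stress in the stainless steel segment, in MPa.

Free thermal expansion of the whole bar: Σ αᵢΔT Lᵢ = 10.3×10⁻⁶×48×550 + 16.8×10⁻⁶×48×650 = 0.7961 mm.
The walls prevent any net length change, so an axial force P (same in every segment) develops. Compatibility: P · Σ Lᵢ/(AᵢEᵢ) = δ_free.
Σ Lᵢ/(AᵢEᵢ) = 550/(600×28×10³) + 650/(750×200×10³) = 3.707×10⁻⁵ mm/N.
So P = 0.7961 / 3.707×10⁻⁵ = 21.47 kN, compressive.
σ_{stainless steel} = P / A = 21470 / 750 = 28.63 MPa.

σ ≈ 28.6 MPa (compressive)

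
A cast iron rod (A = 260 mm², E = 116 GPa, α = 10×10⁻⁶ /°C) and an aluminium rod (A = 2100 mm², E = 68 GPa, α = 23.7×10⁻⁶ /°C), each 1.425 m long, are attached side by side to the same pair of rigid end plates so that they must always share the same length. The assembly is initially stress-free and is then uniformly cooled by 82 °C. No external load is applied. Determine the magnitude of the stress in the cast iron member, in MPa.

The aluminium has the larger α, so on cooling it would change length more than the cast iron if both were free. The rigid plates force a common final length, so the aluminium is put into tension and the cast iron into compression, with equal and opposite forces P (no external load).
Equating the net (thermal + elastic) strains gives |α₁ − α₂|·ΔT = P·[1/(A₁E₁) + 1/(A₂E₂)].
|α₁ − α₂|·ΔT = 13.7×10⁻⁶ × 82 = 0.001123.
1/(A₁E₁) + 1/(A₂E₂) = 1/(260×116×10³) + 1/(2100×68×10³) = 4.016×10⁻⁸ N⁻¹.
So P = 0.001123 / 4.016×10⁻⁸ = 27.97 kN.
σ_{cast iron} = P/A₁ = 27970/260 = 107.6 MPa, compressive.

σ ≈ 108 MPa (compressive)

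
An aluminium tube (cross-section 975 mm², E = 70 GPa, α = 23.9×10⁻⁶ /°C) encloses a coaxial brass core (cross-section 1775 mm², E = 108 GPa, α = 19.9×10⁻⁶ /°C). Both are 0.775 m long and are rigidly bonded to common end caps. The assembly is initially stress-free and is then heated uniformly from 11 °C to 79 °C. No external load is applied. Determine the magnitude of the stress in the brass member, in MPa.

σ ≈ 7.71 MPa (tensile)

The aluminium has the larger α, so on heating it would change length more than the brass if both were free. The rigid plates force a common final length, so the aluminium is put into compression and the brass into tension, with equal and opposite forces P (no external load).
Compatibility of the two members (thermal + elastic change equal): (α₁ − α₂)ΔT = P·[1/(A₁E₁) + 1/(A₂E₂)].
|α₁ − α₂|·ΔT = 4×10⁻⁶ × 68 = 0.000272.
1/(A₁E₁) + 1/(A₂E₂) = 1/(975×70×10³) + 1/(1775×108×10³) = 1.987×10⁻⁸ N⁻¹.
So P = 0.000272 / 1.987×10⁻⁸ = 13.69 kN.
σ_{brass} = P/A₂ = 13690/1775 = 7.713 MPa, tensile.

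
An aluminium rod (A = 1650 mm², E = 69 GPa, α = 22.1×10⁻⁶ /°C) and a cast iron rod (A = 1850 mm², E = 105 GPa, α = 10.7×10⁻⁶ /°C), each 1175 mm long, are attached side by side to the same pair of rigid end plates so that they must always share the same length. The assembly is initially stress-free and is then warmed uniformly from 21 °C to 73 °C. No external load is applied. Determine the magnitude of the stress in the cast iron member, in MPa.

σ ≈ 23 MPa (tensile)

The aluminium has the larger α, so on heating it would change length more than the cast iron if both were free. The rigid plates force a common final length, so the aluminium is put into compression and the cast iron into tension, with equal and opposite forces P (no external load).
Compatibility of the two members (thermal + elastic change equal): (α₁ − α₂)ΔT = P·[1/(A₁E₁) + 1/(A₂E₂)].
|α₁ − α₂|·ΔT = 11.4×10⁻⁶ × 52 = 0.0005928.
1/(A₁E₁) + 1/(A₂E₂) = 1/(1650×69×10³) + 1/(1850×105×10³) = 1.393×10⁻⁸ N⁻¹.
So P = 0.0005928 / 1.393×10⁻⁸ = 42.55 kN.
σ_{cast iron} = P/A₂ = 42550/1850 = 23 MPa, tensile.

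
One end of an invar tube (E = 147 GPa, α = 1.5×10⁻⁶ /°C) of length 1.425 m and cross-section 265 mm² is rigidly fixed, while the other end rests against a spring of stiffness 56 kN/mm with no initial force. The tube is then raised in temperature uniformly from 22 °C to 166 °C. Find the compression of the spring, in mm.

If the spring were absent the tube would lengthen by αΔT L = 1.5×10⁻⁶ × 144 × 1425 = 0.3078 mm.
With a force P in the spring, the elastic change of the tube is PL/(AE) and that of the spring is P/k; compatibility requires their sum to equal δ_free.
So P = δ_free / [L/(AE) + 1/k] = 0.3078 / [ 1425/(265×147×10³) + 1/(56×10³) ].
P = 0.3078 / 5.444×10⁻⁵ = 5654 N.
Spring compression = P/k = 5654/(56×10³) = 0.101 mm.

δ ≈ 0.101 mm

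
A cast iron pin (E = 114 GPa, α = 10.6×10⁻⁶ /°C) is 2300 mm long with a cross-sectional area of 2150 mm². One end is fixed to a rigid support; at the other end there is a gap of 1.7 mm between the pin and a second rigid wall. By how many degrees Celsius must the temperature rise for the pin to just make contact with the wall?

ΔT ≈ 69.7 °C

Contact occurs when the free expansion equals the gap: αΔT L = 1.7 mm.
ΔT = 1.7 / (10.6×10⁻⁶ × 2300) = 69.73 °C.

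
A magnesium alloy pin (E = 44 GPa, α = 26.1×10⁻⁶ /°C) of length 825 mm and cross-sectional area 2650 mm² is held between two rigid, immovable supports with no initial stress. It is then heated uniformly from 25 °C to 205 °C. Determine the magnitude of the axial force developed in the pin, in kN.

Full restraint means ε = 0, so the stress is σ = EαΔT = 44×10³ × 26.1×10⁻⁶ × 180 = 206.7 MPa.
Then P = σA = 206.7 × 2650 mm² = 547.8 kN, compressive.

P ≈ 548 kN (compressive)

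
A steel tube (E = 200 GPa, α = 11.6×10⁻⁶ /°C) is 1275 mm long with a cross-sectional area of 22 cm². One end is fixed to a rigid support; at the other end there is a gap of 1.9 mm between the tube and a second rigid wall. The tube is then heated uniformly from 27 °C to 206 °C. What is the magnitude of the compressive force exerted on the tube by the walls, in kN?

P ≈ 258 kN

Unrestrained expansion: δ_free = αΔT L = 11.6×10⁻⁶ × 179 × 1275 = 2.647 mm.
The gap closes (δ_free > 1.9 mm) and the wall then resists a further 2.647 − 1.9 = 0.7474 mm of expansion.
That suppressed elongation corresponds to σ = E·Δ/L = 200×10³ × 0.7474/1275 = 117.2 MPa.
Force on the wall = σA = 117.2 × 2200 mm² = 257.9 kN.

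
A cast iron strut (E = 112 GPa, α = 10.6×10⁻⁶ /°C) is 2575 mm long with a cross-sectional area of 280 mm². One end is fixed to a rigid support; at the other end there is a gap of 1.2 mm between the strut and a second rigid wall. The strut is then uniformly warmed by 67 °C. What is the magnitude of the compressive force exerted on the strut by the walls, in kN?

P ≈ 7.66 kN

If the wall were absent the strut would grow by αΔT L = 10.6×10⁻⁶ × 67 × 2575 = 1.829 mm.
This exceeds the 1.2 mm gap, so the wall pushes back. The portion of expansion that must be recovered elastically is δ_free − gap = 1.829 − 1.2 = 0.6288 mm.
Compatibility: PL/(AE) = 0.6288 mm, so σ = P/A = E × (0.6288/2575) = 27.35 MPa.
Force on the wall = σA = 27.35 × 280 mm² = 7.658 kN.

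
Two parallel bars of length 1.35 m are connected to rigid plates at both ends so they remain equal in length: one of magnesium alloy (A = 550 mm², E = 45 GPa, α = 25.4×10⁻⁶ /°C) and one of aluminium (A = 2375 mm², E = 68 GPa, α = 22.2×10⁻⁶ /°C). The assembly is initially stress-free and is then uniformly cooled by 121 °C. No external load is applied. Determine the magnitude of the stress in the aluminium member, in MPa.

Equilibrium of a rigid end plate with no external load gives equal and opposite internal forces ±P in the two members. Since α_{magnesium alloy} > α_{aluminium}, cooling drives the magnesium alloy into tension and the aluminium into compression.
Compatibility of the two members (thermal + elastic change equal): (α₁ − α₂)ΔT = P·[1/(A₁E₁) + 1/(A₂E₂)].
|α₁ − α₂|·ΔT = 3.2×10⁻⁶ × 121 = 0.0003872.
1/(A₁E₁) + 1/(A₂E₂) = 1/(550×45×10³) + 1/(2375×68×10³) = 4.66×10⁻⁸ N⁻¹.
P = 0.0003872 / 4.66×10⁻⁸ = 8310 N = 8.31 kN.
σ_{aluminium} = P/A₂ = 8310/2375 = 3.499 MPa, compressive.

σ ≈ 3.5 MPa (compressive)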